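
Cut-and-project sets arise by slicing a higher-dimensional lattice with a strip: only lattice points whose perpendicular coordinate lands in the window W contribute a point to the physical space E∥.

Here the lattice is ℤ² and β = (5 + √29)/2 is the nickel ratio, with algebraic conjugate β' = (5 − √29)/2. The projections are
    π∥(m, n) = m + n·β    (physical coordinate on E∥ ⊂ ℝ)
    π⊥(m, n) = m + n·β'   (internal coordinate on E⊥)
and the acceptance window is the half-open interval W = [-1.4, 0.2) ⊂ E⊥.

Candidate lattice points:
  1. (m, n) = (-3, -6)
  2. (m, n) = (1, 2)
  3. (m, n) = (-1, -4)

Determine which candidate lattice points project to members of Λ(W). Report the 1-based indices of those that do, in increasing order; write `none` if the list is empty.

Numerically β ≈ 5.19258 and β' = −1/β ≈ -0.19258.
#1 (-3,-6): internal coord -3 + (-6)·β' = -1.84451; -1.84451 ∉ [-1.4, 0.2) → out
#2 (1,2): internal coord 1 + (2)·β' = +0.61484; +0.61484 ∉ [-1.4, 0.2) → out
#3 (-1,-4): internal coord -1 + (-4)·β' = -0.22967; -0.22967 ∈ [-1.4, 0.2) → IN Λ

3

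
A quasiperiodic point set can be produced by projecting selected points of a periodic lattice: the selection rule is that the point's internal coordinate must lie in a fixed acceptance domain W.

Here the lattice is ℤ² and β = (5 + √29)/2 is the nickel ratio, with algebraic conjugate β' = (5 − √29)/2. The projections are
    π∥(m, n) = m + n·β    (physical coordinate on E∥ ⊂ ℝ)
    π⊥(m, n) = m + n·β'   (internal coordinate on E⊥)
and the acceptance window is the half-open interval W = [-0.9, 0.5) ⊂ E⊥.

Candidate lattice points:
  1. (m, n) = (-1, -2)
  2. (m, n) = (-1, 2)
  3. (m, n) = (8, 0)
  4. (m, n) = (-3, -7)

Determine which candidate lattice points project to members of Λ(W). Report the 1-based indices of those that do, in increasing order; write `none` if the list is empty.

Numerically β ≈ 5.19258 and β' = −1/β ≈ -0.19258.
[1] lift (-1,-2): star map gives -0.61484; window check -0.9 ≤ -0.61484 < 0.5 is true → IN Λ
[2] lift (-1,2): star map gives -1.38516; window check -0.9 ≤ -1.38516 < 0.5 is false → out
[3] lift (8,0): star map gives 8.00000; window check -0.9 ≤ 8.00000 < 0.5 is false → out
[4] lift (-3,-7): star map gives -1.65192; window check -0.9 ≤ -1.65192 < 0.5 is false → out

1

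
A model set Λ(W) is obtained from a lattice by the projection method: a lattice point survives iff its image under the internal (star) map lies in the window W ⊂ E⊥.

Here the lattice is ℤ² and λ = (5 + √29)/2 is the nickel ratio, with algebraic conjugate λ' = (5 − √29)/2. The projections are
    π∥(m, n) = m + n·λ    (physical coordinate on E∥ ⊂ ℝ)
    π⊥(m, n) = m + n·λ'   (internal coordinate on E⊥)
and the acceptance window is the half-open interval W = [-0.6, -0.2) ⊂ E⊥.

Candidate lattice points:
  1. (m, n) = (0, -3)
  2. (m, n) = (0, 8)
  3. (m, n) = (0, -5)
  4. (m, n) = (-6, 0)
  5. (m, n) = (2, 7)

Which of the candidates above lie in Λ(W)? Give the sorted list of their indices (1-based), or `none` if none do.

λ' = (5−√29)/2 ≈ -0.1926.
candidate 1: (m,n)=(0,-3) → π∥ = 0-3·λ ≈ -15.5777, π⊥ = 0-3·λ' ≈ 0.5777 ∉ [-0.6, -0.2) ⇒ out
candidate 2: (m,n)=(0,8) → π∥ = 0+8·λ ≈ 41.5407, π⊥ = 0+8·λ' ≈ -1.5407 ∉ [-0.6, -0.2) ⇒ out
candidate 3: (m,n)=(0,-5) → π∥ = 0-5·λ ≈ -25.9629, π⊥ = 0-5·λ' ≈ 0.9629 ∉ [-0.6, -0.2) ⇒ out
candidate 4: (m,n)=(-6,0) → π∥ = -6+0·λ ≈ -6.0000, π⊥ = -6+0·λ' ≈ -6.0000 ∉ [-0.6, -0.2) ⇒ out
candidate 5: (m,n)=(2,7) → π∥ = 2+7·λ ≈ 38.3481, π⊥ = 2+7·λ' ≈ 0.6519 ∉ [-0.6, -0.2) ⇒ out

none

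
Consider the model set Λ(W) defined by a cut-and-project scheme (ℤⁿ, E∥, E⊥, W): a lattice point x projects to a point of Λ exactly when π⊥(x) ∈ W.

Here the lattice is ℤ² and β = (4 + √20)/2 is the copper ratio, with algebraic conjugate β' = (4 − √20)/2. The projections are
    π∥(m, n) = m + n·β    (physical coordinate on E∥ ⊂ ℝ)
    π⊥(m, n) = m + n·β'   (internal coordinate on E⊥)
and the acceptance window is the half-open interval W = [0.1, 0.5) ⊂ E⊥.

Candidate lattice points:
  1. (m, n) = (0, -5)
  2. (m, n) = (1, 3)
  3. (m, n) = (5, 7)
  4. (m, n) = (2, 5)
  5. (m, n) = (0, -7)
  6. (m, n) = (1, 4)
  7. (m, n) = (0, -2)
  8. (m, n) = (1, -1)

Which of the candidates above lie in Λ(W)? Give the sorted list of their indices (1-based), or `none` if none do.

Compute β' = (4−√20)/2 = -0.236068, so π⊥(m,n) = m -0.236068·n.
[1] lift (0,-5): star map gives 1.180340; window check 0.1 ≤ 1.180340 < 0.5 is false → out
[2] lift (1,3): star map gives 0.291796; window check 0.1 ≤ 0.291796 < 0.5 is true → IN Λ
[3] lift (5,7): star map gives 3.347524; window check 0.1 ≤ 3.347524 < 0.5 is false → out
[4] lift (2,5): star map gives 0.819660; window check 0.1 ≤ 0.819660 < 0.5 is false → out
[5] lift (0,-7): star map gives 1.652476; window check 0.1 ≤ 1.652476 < 0.5 is false → out
[6] lift (1,4): star map gives 0.055728; window check 0.1 ≤ 0.055728 < 0.5 is false → out
[7] lift (0,-2): star map gives 0.472136; window check 0.1 ≤ 0.472136 < 0.5 is true → IN Λ
[8] lift (1,-1): star map gives 1.236068; window check 0.1 ≤ 1.236068 < 0.5 is false → out

2, 7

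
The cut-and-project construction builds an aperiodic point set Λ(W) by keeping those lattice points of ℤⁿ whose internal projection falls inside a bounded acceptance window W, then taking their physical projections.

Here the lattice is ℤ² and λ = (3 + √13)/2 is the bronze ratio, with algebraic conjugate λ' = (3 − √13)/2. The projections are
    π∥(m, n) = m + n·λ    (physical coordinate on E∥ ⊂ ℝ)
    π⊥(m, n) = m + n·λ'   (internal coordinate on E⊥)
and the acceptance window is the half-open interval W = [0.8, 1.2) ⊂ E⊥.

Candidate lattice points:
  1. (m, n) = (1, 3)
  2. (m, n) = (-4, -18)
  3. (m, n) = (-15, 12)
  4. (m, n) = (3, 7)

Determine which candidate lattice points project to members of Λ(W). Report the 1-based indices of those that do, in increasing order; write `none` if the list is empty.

4

Numerically λ ≈ 3.3028 and λ' = −1/λ ≈ -0.3028.
candidate 1: (m,n)=(1,3) → π∥ = 1+3·λ ≈ 10.9083, π⊥ = 1+3·λ' ≈ 0.0917 ∉ [0.8, 1.2) ⇒ out
candidate 2: (m,n)=(-4,-18) → π∥ = -4-18·λ ≈ -63.4500, π⊥ = -4-18·λ' ≈ 1.4500 ∉ [0.8, 1.2) ⇒ out
candidate 3: (m,n)=(-15,12) → π∥ = -15+12·λ ≈ 24.6333, π⊥ = -15+12·λ' ≈ -18.6333 ∉ [0.8, 1.2) ⇒ out
candidate 4: (m,n)=(3,7) → π∥ = 3+7·λ ≈ 26.1194, π⊥ = 3+7·λ' ≈ 0.8806 ∈ [0.8, 1.2) ⇒ IN Λ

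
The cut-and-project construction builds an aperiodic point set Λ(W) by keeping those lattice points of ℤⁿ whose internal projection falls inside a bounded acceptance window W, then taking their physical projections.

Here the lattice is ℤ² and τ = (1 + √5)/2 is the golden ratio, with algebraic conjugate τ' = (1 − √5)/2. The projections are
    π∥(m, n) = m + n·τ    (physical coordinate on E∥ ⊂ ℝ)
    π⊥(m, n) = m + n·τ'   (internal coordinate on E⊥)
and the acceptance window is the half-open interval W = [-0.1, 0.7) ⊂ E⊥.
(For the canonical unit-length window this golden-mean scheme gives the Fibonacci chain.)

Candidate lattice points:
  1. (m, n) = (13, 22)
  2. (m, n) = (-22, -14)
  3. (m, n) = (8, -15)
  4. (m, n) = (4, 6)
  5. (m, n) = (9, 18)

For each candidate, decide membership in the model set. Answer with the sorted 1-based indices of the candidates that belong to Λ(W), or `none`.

τ' = (1−√5)/2 ≈ -0.61803.
candidate 1: (m,n)=(13,22) → π∥ = 13+22·τ ≈ 48.59675, π⊥ = 13+22·τ' ≈ -0.59675 ∉ [-0.1, 0.7) ⇒ out
candidate 2: (m,n)=(-22,-14) → π∥ = -22-14·τ ≈ -44.65248, π⊥ = -22-14·τ' ≈ -13.34752 ∉ [-0.1, 0.7) ⇒ out
candidate 3: (m,n)=(8,-15) → π∥ = 8-15·τ ≈ -16.27051, π⊥ = 8-15·τ' ≈ 17.27051 ∉ [-0.1, 0.7) ⇒ out
candidate 4: (m,n)=(4,6) → π∥ = 4+6·τ ≈ 13.70820, π⊥ = 4+6·τ' ≈ 0.29180 ∈ [-0.1, 0.7) ⇒ IN Λ
candidate 5: (m,n)=(9,18) → π∥ = 9+18·τ ≈ 38.12461, π⊥ = 9+18·τ' ≈ -2.12461 ∉ [-0.1, 0.7) ⇒ out

4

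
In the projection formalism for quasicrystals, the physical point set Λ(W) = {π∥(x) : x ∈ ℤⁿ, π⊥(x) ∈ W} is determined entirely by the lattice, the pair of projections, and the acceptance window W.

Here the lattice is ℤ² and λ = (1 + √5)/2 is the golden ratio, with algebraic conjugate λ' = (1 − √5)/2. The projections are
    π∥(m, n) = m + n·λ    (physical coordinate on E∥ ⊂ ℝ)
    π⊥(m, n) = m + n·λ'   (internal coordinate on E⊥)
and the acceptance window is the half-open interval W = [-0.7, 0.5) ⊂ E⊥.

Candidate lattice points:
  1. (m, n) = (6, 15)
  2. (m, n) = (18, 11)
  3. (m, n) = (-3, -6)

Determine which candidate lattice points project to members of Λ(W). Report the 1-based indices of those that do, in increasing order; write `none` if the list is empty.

Numerically λ ≈ 1.618034 and λ' = −1/λ ≈ -0.618034.
[1] lift (6,15): star map gives -3.270510; window check -0.7 ≤ -3.270510 < 0.5 is false → out
[2] lift (18,11): star map gives 11.201626; window check -0.7 ≤ 11.201626 < 0.5 is false → out
[3] lift (-3,-6): star map gives 0.708204; window check -0.7 ≤ 0.708204 < 0.5 is false → out

none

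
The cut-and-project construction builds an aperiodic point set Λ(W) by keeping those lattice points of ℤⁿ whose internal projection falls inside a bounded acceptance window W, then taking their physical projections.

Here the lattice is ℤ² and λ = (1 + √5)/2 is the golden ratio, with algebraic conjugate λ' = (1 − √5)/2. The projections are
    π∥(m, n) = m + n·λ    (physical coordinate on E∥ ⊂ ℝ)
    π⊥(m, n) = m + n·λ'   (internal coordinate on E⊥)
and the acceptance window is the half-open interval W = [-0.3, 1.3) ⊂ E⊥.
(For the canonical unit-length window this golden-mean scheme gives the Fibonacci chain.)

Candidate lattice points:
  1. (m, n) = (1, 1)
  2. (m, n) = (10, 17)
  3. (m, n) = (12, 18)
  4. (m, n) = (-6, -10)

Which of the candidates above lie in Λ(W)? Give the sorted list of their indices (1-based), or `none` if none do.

1, 3, 4

Numerically λ ≈ 1.6180 and λ' = −1/λ ≈ -0.6180.
[1] lift (1,1): star map gives 0.3820; window check -0.3 ≤ 0.3820 < 1.3 is true → IN Λ
[2] lift (10,17): star map gives -0.5066; window check -0.3 ≤ -0.5066 < 1.3 is false → out
[3] lift (12,18): star map gives 0.8754; window check -0.3 ≤ 0.8754 < 1.3 is true → IN Λ
[4] lift (-6,-10): star map gives 0.1803; window check -0.3 ≤ 0.1803 < 1.3 is true → IN Λ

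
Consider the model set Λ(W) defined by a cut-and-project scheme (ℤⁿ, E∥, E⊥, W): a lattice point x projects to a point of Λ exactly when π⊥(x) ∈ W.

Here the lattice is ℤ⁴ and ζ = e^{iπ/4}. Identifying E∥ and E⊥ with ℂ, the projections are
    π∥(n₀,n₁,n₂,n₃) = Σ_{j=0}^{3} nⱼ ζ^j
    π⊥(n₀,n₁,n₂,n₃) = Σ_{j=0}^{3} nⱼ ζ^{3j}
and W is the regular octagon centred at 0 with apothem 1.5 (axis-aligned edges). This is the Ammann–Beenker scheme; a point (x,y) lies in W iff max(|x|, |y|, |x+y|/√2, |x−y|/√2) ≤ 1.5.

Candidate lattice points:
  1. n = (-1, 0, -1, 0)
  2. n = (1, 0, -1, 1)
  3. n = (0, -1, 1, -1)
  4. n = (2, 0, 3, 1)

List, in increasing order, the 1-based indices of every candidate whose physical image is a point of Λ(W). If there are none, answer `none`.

1

With ζ = e^{iπ/4} the internal vectors are ζ^0,ζ^3,ζ^6,ζ^9.
candidate 1: n = (-1, 0, -1, 0) → π⊥ ≈ (-1.000000, +1.000000); max(|x|,|y|,|x±y|/√2) = 1.414214 ≤ 1.5 ⇒ ∈ W
candidate 2: n = (1, 0, -1, 1) → π⊥ ≈ (+1.707107, +1.707107); max(|x|,|y|,|x±y|/√2) = 2.414214 > 1.5 ⇒ ∉ W
candidate 3: n = (0, -1, 1, -1) → π⊥ ≈ (+0.000000, -2.414214); max(|x|,|y|,|x±y|/√2) = 2.414214 > 1.5 ⇒ ∉ W
candidate 4: n = (2, 0, 3, 1) → π⊥ ≈ (+2.707107, -2.292893); max(|x|,|y|,|x±y|/√2) = 3.535534 > 1.5 ⇒ ∉ W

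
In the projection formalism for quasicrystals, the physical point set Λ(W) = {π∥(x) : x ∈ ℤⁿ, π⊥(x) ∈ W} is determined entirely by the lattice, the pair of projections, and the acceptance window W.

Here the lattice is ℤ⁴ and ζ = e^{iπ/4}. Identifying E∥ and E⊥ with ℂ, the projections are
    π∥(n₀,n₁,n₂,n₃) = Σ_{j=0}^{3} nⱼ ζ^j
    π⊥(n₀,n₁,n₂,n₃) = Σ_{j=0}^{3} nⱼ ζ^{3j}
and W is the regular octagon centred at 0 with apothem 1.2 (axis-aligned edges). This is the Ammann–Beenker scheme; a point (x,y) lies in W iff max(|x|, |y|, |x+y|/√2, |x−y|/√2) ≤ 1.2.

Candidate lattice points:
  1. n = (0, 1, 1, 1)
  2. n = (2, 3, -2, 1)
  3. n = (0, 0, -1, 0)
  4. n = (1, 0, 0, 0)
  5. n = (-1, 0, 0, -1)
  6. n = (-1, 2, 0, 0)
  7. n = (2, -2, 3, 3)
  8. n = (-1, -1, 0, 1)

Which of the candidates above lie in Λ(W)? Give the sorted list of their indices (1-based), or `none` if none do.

With ζ = e^{iπ/4} the internal vectors are ζ^0,ζ^3,ζ^6,ζ^9.
candidate 1: n = (0, 1, 1, 1) → π⊥ ≈ (+0.00000, +0.41421); max(|x|,|y|,|x±y|/√2) = 0.41421 ≤ 1.2 ⇒ ∈ W
candidate 2: n = (2, 3, -2, 1) → π⊥ ≈ (+0.58579, +4.82843); max(|x|,|y|,|x±y|/√2) = 4.82843 > 1.2 ⇒ ∉ W
candidate 3: n = (0, 0, -1, 0) → π⊥ ≈ (+0.00000, +1.00000); max(|x|,|y|,|x±y|/√2) = 1.00000 ≤ 1.2 ⇒ ∈ W
candidate 4: n = (1, 0, 0, 0) → π⊥ ≈ (+1.00000, +0.00000); max(|x|,|y|,|x±y|/√2) = 1.00000 ≤ 1.2 ⇒ ∈ W
candidate 5: n = (-1, 0, 0, -1) → π⊥ ≈ (-1.70711, -0.70711); max(|x|,|y|,|x±y|/√2) = 1.70711 > 1.2 ⇒ ∉ W
candidate 6: n = (-1, 2, 0, 0) → π⊥ ≈ (-2.41421, +1.41421); max(|x|,|y|,|x±y|/√2) = 2.70711 > 1.2 ⇒ ∉ W
candidate 7: n = (2, -2, 3, 3) → π⊥ ≈ (+5.53553, -2.29289); max(|x|,|y|,|x±y|/√2) = 5.53553 > 1.2 ⇒ ∉ W
candidate 8: n = (-1, -1, 0, 1) → π⊥ ≈ (+0.41421, +0.00000); max(|x|,|y|,|x±y|/√2) = 0.41421 ≤ 1.2 ⇒ ∈ W

1, 3, 4, 8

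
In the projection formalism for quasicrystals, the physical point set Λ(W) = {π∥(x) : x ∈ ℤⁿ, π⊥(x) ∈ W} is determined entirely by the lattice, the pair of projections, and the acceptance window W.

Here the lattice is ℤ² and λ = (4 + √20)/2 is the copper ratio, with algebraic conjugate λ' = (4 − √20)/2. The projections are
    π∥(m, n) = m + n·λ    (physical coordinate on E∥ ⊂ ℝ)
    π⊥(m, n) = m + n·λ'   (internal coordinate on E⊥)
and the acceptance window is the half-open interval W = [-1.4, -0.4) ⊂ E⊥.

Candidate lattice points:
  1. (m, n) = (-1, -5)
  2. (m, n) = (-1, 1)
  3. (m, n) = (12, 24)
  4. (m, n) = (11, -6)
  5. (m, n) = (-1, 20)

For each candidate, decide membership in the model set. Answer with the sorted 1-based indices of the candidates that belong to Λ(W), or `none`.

2

λ' = (4−√20)/2 ≈ -0.236068.
[1] lift (-1,-5): star map gives 0.180340; window check -1.4 ≤ 0.180340 < -0.4 is false → out
[2] lift (-1,1): star map gives -1.236068; window check -1.4 ≤ -1.236068 < -0.4 is true → IN Λ
[3] lift (12,24): star map gives 6.334369; window check -1.4 ≤ 6.334369 < -0.4 is false → out
[4] lift (11,-6): star map gives 12.416408; window check -1.4 ≤ 12.416408 < -0.4 is false → out
[5] lift (-1,20): star map gives -5.721360; window check -1.4 ≤ -5.721360 < -0.4 is false → out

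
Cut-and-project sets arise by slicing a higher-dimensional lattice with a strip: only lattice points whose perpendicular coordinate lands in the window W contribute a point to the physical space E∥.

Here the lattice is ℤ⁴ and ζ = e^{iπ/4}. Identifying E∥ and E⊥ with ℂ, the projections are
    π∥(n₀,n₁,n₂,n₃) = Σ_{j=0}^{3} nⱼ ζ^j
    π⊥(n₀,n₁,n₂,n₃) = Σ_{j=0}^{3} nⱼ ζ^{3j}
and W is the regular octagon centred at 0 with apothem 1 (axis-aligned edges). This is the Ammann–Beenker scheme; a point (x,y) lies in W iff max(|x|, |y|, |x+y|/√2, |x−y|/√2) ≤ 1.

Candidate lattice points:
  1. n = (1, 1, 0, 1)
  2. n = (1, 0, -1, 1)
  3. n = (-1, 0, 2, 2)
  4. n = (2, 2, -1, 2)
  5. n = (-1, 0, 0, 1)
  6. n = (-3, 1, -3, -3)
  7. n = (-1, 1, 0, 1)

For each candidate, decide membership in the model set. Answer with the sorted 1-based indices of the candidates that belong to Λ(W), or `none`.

3, 5

π⊥(n) = n₀ + n₁ζ³ + n₂ζ⁶ + n₃ζ⁹ where ζ = e^{iπ/4}.
candidate 1: n = (1, 1, 0, 1) → π⊥ ≈ (+1.0000, +1.4142); max(|x|,|y|,|x±y|/√2) = 1.7071 > 1 ⇒ ∉ W
candidate 2: n = (1, 0, -1, 1) → π⊥ ≈ (+1.7071, +1.7071); max(|x|,|y|,|x±y|/√2) = 2.4142 > 1 ⇒ ∉ W
candidate 3: n = (-1, 0, 2, 2) → π⊥ ≈ (+0.4142, -0.5858); max(|x|,|y|,|x±y|/√2) = 0.7071 ≤ 1 ⇒ ∈ W
candidate 4: n = (2, 2, -1, 2) → π⊥ ≈ (+2.0000, +3.8284); max(|x|,|y|,|x±y|/√2) = 4.1213 > 1 ⇒ ∉ W
candidate 5: n = (-1, 0, 0, 1) → π⊥ ≈ (-0.2929, +0.7071); max(|x|,|y|,|x±y|/√2) = 0.7071 ≤ 1 ⇒ ∈ W
candidate 6: n = (-3, 1, -3, -3) → π⊥ ≈ (-5.8284, +1.5858); max(|x|,|y|,|x±y|/√2) = 5.8284 > 1 ⇒ ∉ W
candidate 7: n = (-1, 1, 0, 1) → π⊥ ≈ (-1.0000, +1.4142); max(|x|,|y|,|x±y|/√2) = 1.7071 > 1 ⇒ ∉ W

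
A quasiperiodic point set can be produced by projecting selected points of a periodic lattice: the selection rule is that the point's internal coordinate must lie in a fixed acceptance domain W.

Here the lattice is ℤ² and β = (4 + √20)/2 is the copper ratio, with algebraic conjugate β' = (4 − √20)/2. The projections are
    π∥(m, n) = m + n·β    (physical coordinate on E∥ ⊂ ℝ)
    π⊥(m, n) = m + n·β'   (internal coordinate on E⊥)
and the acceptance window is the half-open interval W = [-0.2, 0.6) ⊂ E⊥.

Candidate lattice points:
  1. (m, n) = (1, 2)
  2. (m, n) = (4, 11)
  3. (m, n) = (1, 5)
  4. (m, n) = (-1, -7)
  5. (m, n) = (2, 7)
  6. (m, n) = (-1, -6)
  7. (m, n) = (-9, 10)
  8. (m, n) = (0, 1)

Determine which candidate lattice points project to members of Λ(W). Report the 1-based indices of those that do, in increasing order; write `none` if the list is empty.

β' = (4−√20)/2 ≈ -0.236068.
[1] lift (1,2): star map gives 0.527864; window check -0.2 ≤ 0.527864 < 0.6 is true → IN Λ
[2] lift (4,11): star map gives 1.403252; window check -0.2 ≤ 1.403252 < 0.6 is false → out
[3] lift (1,5): star map gives -0.180340; window check -0.2 ≤ -0.180340 < 0.6 is true → IN Λ
[4] lift (-1,-7): star map gives 0.652476; window check -0.2 ≤ 0.652476 < 0.6 is false → out
[5] lift (2,7): star map gives 0.347524; window check -0.2 ≤ 0.347524 < 0.6 is true → IN Λ
[6] lift (-1,-6): star map gives 0.416408; window check -0.2 ≤ 0.416408 < 0.6 is true → IN Λ
[7] lift (-9,10): star map gives -11.360680; window check -0.2 ≤ -11.360680 < 0.6 is false → out
[8] lift (0,1): star map gives -0.236068; window check -0.2 ≤ -0.236068 < 0.6 is false → out

1, 3, 5, 6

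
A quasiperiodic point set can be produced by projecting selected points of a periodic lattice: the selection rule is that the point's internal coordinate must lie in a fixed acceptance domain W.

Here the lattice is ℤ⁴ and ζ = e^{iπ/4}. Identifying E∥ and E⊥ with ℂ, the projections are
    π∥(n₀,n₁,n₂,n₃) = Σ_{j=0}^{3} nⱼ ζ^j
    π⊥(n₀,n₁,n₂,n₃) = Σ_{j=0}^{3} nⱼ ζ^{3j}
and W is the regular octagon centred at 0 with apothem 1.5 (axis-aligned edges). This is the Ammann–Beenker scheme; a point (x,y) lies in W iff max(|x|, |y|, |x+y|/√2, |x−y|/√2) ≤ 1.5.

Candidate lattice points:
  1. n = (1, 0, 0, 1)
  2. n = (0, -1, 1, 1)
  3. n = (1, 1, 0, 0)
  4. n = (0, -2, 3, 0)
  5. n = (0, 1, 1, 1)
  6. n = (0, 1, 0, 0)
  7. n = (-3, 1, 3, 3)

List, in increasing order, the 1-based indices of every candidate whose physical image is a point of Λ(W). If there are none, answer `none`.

3, 5, 6

π⊥(n) = n₀ + n₁ζ³ + n₂ζ⁶ + n₃ζ⁹ where ζ = e^{iπ/4}.
#1 (1, 0, 0, 1): internal (1.70711, 0.70711); octagon support 1.70711 vs apothem 1.5 → ∉ W
#2 (0, -1, 1, 1): internal (1.41421, -1.00000); octagon support 1.70711 vs apothem 1.5 → ∉ W
#3 (1, 1, 0, 0): internal (0.29289, 0.70711); octagon support 0.70711 vs apothem 1.5 → ∈ W
#4 (0, -2, 3, 0): internal (1.41421, -4.41421); octagon support 4.41421 vs apothem 1.5 → ∉ W
#5 (0, 1, 1, 1): internal (0.00000, 0.41421); octagon support 0.41421 vs apothem 1.5 → ∈ W
#6 (0, 1, 0, 0): internal (-0.70711, 0.70711); octagon support 1.00000 vs apothem 1.5 → ∈ W
#7 (-3, 1, 3, 3): internal (-1.58579, -0.17157); octagon support 1.58579 vs apothem 1.5 → ∉ W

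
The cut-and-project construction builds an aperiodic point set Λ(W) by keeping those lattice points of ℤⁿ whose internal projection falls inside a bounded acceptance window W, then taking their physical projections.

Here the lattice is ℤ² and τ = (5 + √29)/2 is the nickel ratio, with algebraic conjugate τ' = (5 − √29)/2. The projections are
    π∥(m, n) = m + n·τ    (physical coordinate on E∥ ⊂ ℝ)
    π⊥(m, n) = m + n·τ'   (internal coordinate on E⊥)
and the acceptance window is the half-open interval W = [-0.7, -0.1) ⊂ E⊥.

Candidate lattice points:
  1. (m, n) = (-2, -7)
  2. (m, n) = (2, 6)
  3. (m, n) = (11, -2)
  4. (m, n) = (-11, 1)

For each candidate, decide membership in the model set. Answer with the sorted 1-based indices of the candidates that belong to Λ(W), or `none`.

1

Compute τ' = (5−√29)/2 = -0.192582, so π⊥(m,n) = m -0.192582·n.
#1 (-2,-7): internal coord -2 + (-7)·τ' = -0.651923; -0.651923 ∈ [-0.7, -0.1) → IN Λ
#2 (2,6): internal coord 2 + (6)·τ' = +0.844506; +0.844506 ∉ [-0.7, -0.1) → out
#3 (11,-2): internal coord 11 + (-2)·τ' = +11.385165; +11.385165 ∉ [-0.7, -0.1) → out
#4 (-11,1): internal coord -11 + (1)·τ' = -11.192582; -11.192582 ∉ [-0.7, -0.1) → out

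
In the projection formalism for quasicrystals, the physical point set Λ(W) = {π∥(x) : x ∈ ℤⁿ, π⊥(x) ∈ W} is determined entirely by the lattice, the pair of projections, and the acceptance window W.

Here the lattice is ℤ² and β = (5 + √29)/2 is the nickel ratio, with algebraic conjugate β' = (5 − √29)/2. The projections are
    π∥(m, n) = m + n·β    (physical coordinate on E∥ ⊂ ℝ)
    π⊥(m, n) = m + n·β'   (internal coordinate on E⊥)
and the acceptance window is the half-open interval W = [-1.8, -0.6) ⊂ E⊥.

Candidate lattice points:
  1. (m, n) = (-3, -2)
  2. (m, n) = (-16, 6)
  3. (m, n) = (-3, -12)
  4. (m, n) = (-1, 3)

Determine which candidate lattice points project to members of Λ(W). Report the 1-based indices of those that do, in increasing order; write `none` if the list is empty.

Numerically β ≈ 5.192582 and β' = −1/β ≈ -0.192582.
#1 (-3,-2): internal coord -3 + (-2)·β' = -2.614835; -2.614835 ∉ [-1.8, -0.6) → out
#2 (-16,6): internal coord -16 + (6)·β' = -17.155494; -17.155494 ∉ [-1.8, -0.6) → out
#3 (-3,-12): internal coord -3 + (-12)·β' = -0.689011; -0.689011 ∈ [-1.8, -0.6) → IN Λ
#4 (-1,3): internal coord -1 + (3)·β' = -1.577747; -1.577747 ∈ [-1.8, -0.6) → IN Λ

3, 4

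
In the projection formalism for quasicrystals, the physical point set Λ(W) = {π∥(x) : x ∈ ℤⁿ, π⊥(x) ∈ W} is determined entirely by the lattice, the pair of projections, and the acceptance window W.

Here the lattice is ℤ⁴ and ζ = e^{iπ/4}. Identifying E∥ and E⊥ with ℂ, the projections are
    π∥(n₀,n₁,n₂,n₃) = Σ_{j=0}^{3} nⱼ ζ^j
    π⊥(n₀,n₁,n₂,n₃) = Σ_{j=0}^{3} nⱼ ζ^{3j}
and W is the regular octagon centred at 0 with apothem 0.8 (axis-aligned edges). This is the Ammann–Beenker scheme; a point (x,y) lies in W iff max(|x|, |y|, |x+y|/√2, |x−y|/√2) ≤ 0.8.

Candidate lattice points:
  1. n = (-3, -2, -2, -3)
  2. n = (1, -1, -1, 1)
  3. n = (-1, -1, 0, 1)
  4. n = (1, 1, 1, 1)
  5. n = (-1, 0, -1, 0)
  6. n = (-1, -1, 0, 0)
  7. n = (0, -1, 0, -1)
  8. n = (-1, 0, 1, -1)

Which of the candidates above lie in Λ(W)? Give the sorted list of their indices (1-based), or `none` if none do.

3, 6

With ζ = e^{iπ/4} the internal vectors are ζ^0,ζ^3,ζ^6,ζ^9.
#1 (-3, -2, -2, -3): internal (-3.7071, -1.5355); octagon support 3.7071 vs apothem 0.8 → ∉ W
#2 (1, -1, -1, 1): internal (2.4142, 1.0000); octagon support 2.4142 vs apothem 0.8 → ∉ W
#3 (-1, -1, 0, 1): internal (0.4142, 0.0000); octagon support 0.4142 vs apothem 0.8 → ∈ W
#4 (1, 1, 1, 1): internal (1.0000, 0.4142); octagon support 1.0000 vs apothem 0.8 → ∉ W
#5 (-1, 0, -1, 0): internal (-1.0000, 1.0000); octagon support 1.4142 vs apothem 0.8 → ∉ W
#6 (-1, -1, 0, 0): internal (-0.2929, -0.7071); octagon support 0.7071 vs apothem 0.8 → ∈ W
#7 (0, -1, 0, -1): internal (0.0000, -1.4142); octagon support 1.4142 vs apothem 0.8 → ∉ W
#8 (-1, 0, 1, -1): internal (-1.7071, -1.7071); octagon support 2.4142 vs apothem 0.8 → ∉ W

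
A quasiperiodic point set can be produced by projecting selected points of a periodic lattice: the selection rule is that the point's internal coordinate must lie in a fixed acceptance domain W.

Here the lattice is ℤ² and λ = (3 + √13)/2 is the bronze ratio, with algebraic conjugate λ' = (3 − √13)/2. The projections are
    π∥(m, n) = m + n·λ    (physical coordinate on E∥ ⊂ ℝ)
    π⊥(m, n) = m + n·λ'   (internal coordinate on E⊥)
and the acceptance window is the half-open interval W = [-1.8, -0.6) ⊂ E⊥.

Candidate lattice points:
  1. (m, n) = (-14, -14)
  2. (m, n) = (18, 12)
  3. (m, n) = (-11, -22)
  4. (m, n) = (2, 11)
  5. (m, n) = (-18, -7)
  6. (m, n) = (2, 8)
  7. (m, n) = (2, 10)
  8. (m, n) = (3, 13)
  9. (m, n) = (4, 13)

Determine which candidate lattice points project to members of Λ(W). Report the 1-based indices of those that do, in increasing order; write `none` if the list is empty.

Numerically λ ≈ 3.302776 and λ' = −1/λ ≈ -0.302776.
#1 (-14,-14): internal coord -14 + (-14)·λ' = -9.761141; -9.761141 ∉ [-1.8, -0.6) → out
#2 (18,12): internal coord 18 + (12)·λ' = +14.366692; +14.366692 ∉ [-1.8, -0.6) → out
#3 (-11,-22): internal coord -11 + (-22)·λ' = -4.338936; -4.338936 ∉ [-1.8, -0.6) → out
#4 (2,11): internal coord 2 + (11)·λ' = -1.330532; -1.330532 ∈ [-1.8, -0.6) → IN Λ
#5 (-18,-7): internal coord -18 + (-7)·λ' = -15.880571; -15.880571 ∉ [-1.8, -0.6) → out
#6 (2,8): internal coord 2 + (8)·λ' = -0.422205; -0.422205 ∉ [-1.8, -0.6) → out
#7 (2,10): internal coord 2 + (10)·λ' = -1.027756; -1.027756 ∈ [-1.8, -0.6) → IN Λ
#8 (3,13): internal coord 3 + (13)·λ' = -0.936083; -0.936083 ∈ [-1.8, -0.6) → IN Λ
#9 (4,13): internal coord 4 + (13)·λ' = +0.063917; +0.063917 ∉ [-1.8, -0.6) → out

4, 7, 8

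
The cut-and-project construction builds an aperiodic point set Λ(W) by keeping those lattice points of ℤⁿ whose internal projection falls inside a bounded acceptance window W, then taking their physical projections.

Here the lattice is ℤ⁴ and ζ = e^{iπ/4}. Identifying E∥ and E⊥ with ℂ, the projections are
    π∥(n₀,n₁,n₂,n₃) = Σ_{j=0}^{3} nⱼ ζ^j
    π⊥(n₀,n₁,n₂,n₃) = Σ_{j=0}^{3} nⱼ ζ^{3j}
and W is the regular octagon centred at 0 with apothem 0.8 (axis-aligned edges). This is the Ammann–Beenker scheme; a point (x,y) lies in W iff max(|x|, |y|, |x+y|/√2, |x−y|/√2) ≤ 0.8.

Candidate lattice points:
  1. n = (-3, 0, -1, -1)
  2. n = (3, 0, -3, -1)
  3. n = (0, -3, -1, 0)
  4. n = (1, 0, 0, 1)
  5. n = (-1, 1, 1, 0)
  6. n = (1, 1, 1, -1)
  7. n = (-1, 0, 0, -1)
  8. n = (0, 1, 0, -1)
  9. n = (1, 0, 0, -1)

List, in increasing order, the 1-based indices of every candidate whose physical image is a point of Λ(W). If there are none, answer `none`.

With ζ = e^{iπ/4} the internal vectors are ζ^0,ζ^3,ζ^6,ζ^9.
#1 (-3, 0, -1, -1): internal (-3.70711, 0.29289); octagon support 3.70711 vs apothem 0.8 → ∉ W
#2 (3, 0, -3, -1): internal (2.29289, 2.29289); octagon support 3.24264 vs apothem 0.8 → ∉ W
#3 (0, -3, -1, 0): internal (2.12132, -1.12132); octagon support 2.29289 vs apothem 0.8 → ∉ W
#4 (1, 0, 0, 1): internal (1.70711, 0.70711); octagon support 1.70711 vs apothem 0.8 → ∉ W
#5 (-1, 1, 1, 0): internal (-1.70711, -0.29289); octagon support 1.70711 vs apothem 0.8 → ∉ W
#6 (1, 1, 1, -1): internal (-0.41421, -1.00000); octagon support 1.00000 vs apothem 0.8 → ∉ W
#7 (-1, 0, 0, -1): internal (-1.70711, -0.70711); octagon support 1.70711 vs apothem 0.8 → ∉ W
#8 (0, 1, 0, -1): internal (-1.41421, 0.00000); octagon support 1.41421 vs apothem 0.8 → ∉ W
#9 (1, 0, 0, -1): internal (0.29289, -0.70711); octagon support 0.70711 vs apothem 0.8 → ∈ W

9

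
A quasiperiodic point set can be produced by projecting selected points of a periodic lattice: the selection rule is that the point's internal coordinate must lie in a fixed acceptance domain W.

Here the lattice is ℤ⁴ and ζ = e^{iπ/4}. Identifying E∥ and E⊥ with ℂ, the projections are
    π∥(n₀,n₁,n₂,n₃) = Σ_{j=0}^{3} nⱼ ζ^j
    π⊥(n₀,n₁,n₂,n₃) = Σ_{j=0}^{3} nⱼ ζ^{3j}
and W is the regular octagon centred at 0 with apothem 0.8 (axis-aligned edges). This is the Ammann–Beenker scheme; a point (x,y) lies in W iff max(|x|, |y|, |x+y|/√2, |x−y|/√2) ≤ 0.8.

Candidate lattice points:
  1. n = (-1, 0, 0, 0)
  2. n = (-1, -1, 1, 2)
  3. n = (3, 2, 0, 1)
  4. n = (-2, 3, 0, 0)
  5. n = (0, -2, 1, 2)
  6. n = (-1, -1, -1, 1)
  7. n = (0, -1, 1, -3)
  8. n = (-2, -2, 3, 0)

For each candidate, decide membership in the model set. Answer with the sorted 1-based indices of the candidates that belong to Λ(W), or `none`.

none

Internal map: ζ^{3j} for j=0..3 gives (1,0), (−√2/2,√2/2), (0,−1), (√2/2,√2/2).
candidate 1: n = (-1, 0, 0, 0) → π⊥ ≈ (-1.0000, +0.0000); max(|x|,|y|,|x±y|/√2) = 1.0000 > 0.8 ⇒ ∉ W
candidate 2: n = (-1, -1, 1, 2) → π⊥ ≈ (+1.1213, -0.2929); max(|x|,|y|,|x±y|/√2) = 1.1213 > 0.8 ⇒ ∉ W
candidate 3: n = (3, 2, 0, 1) → π⊥ ≈ (+2.2929, +2.1213); max(|x|,|y|,|x±y|/√2) = 3.1213 > 0.8 ⇒ ∉ W
candidate 4: n = (-2, 3, 0, 0) → π⊥ ≈ (-4.1213, +2.1213); max(|x|,|y|,|x±y|/√2) = 4.4142 > 0.8 ⇒ ∉ W
candidate 5: n = (0, -2, 1, 2) → π⊥ ≈ (+2.8284, -1.0000); max(|x|,|y|,|x±y|/√2) = 2.8284 > 0.8 ⇒ ∉ W
candidate 6: n = (-1, -1, -1, 1) → π⊥ ≈ (+0.4142, +1.0000); max(|x|,|y|,|x±y|/√2) = 1.0000 > 0.8 ⇒ ∉ W
candidate 7: n = (0, -1, 1, -3) → π⊥ ≈ (-1.4142, -3.8284); max(|x|,|y|,|x±y|/√2) = 3.8284 > 0.8 ⇒ ∉ W
candidate 8: n = (-2, -2, 3, 0) → π⊥ ≈ (-0.5858, -4.4142); max(|x|,|y|,|x±y|/√2) = 4.4142 > 0.8 ⇒ ∉ W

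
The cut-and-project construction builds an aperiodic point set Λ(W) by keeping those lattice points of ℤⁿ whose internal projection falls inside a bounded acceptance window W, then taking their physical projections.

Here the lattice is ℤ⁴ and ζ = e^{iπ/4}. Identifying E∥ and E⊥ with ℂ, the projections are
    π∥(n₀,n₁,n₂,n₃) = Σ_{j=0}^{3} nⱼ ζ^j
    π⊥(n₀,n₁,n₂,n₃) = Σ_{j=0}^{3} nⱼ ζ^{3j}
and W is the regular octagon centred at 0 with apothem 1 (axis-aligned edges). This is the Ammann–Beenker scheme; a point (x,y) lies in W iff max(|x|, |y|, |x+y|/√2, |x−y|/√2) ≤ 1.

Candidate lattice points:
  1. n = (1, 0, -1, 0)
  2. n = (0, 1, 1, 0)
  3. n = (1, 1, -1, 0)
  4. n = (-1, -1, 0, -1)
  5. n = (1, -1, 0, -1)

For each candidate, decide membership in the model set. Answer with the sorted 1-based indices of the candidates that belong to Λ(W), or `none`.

2

π⊥(n) = n₀ + n₁ζ³ + n₂ζ⁶ + n₃ζ⁹ where ζ = e^{iπ/4}.
candidate 1: n = (1, 0, -1, 0) → π⊥ ≈ (+1.00000, +1.00000); max(|x|,|y|,|x±y|/√2) = 1.41421 > 1 ⇒ ∉ W
candidate 2: n = (0, 1, 1, 0) → π⊥ ≈ (-0.70711, -0.29289); max(|x|,|y|,|x±y|/√2) = 0.70711 ≤ 1 ⇒ ∈ W
candidate 3: n = (1, 1, -1, 0) → π⊥ ≈ (+0.29289, +1.70711); max(|x|,|y|,|x±y|/√2) = 1.70711 > 1 ⇒ ∉ W
candidate 4: n = (-1, -1, 0, -1) → π⊥ ≈ (-1.00000, -1.41421); max(|x|,|y|,|x±y|/√2) = 1.70711 > 1 ⇒ ∉ W
candidate 5: n = (1, -1, 0, -1) → π⊥ ≈ (+1.00000, -1.41421); max(|x|,|y|,|x±y|/√2) = 1.70711 > 1 ⇒ ∉ W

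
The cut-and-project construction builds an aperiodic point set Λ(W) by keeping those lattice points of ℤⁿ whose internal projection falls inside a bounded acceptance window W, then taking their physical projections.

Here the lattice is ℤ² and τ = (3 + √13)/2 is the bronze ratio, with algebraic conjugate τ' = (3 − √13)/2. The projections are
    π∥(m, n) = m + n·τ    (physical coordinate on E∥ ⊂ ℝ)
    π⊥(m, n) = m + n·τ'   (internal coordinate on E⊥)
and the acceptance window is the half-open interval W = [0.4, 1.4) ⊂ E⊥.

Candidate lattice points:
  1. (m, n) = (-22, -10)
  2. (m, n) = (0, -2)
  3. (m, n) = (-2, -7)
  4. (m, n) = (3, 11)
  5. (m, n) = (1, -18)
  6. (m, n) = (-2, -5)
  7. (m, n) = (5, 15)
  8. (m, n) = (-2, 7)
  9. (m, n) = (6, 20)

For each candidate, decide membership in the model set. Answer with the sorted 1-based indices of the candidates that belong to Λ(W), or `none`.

2, 7

Compute τ' = (3−√13)/2 = -0.3028, so π⊥(m,n) = m -0.3028·n.
[1] lift (-22,-10): star map gives -18.9722; window check 0.4 ≤ -18.9722 < 1.4 is false → out
[2] lift (0,-2): star map gives 0.6056; window check 0.4 ≤ 0.6056 < 1.4 is true → IN Λ
[3] lift (-2,-7): star map gives 0.1194; window check 0.4 ≤ 0.1194 < 1.4 is false → out
[4] lift (3,11): star map gives -0.3305; window check 0.4 ≤ -0.3305 < 1.4 is false → out
[5] lift (1,-18): star map gives 6.4500; window check 0.4 ≤ 6.4500 < 1.4 is false → out
[6] lift (-2,-5): star map gives -0.4861; window check 0.4 ≤ -0.4861 < 1.4 is false → out
[7] lift (5,15): star map gives 0.4584; window check 0.4 ≤ 0.4584 < 1.4 is true → IN Λ
[8] lift (-2,7): star map gives -4.1194; window check 0.4 ≤ -4.1194 < 1.4 is false → out
[9] lift (6,20): star map gives -0.0555; window check 0.4 ≤ -0.0555 < 1.4 is false → out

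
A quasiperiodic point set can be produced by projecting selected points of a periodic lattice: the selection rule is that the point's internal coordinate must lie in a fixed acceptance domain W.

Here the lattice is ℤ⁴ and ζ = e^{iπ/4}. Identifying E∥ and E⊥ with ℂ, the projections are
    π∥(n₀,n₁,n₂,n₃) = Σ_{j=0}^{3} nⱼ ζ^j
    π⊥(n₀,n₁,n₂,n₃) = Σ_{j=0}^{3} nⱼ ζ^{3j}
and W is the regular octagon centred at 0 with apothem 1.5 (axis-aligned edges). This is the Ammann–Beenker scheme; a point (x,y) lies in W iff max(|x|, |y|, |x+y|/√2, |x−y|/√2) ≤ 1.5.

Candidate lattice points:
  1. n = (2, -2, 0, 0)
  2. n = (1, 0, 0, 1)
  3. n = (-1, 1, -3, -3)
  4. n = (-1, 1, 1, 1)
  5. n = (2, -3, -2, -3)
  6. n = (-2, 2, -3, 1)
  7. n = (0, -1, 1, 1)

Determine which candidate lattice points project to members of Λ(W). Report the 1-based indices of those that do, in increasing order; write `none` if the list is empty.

4

π⊥(n) = n₀ + n₁ζ³ + n₂ζ⁶ + n₃ζ⁹ where ζ = e^{iπ/4}.
candidate 1: n = (2, -2, 0, 0) → π⊥ ≈ (+3.414214, -1.414214); max(|x|,|y|,|x±y|/√2) = 3.414214 > 1.5 ⇒ ∉ W
candidate 2: n = (1, 0, 0, 1) → π⊥ ≈ (+1.707107, +0.707107); max(|x|,|y|,|x±y|/√2) = 1.707107 > 1.5 ⇒ ∉ W
candidate 3: n = (-1, 1, -3, -3) → π⊥ ≈ (-3.828427, +1.585786); max(|x|,|y|,|x±y|/√2) = 3.828427 > 1.5 ⇒ ∉ W
candidate 4: n = (-1, 1, 1, 1) → π⊥ ≈ (-1.000000, +0.414214); max(|x|,|y|,|x±y|/√2) = 1.000000 ≤ 1.5 ⇒ ∈ W
candidate 5: n = (2, -3, -2, -3) → π⊥ ≈ (+2.000000, -2.242641); max(|x|,|y|,|x±y|/√2) = 3.000000 > 1.5 ⇒ ∉ W
candidate 6: n = (-2, 2, -3, 1) → π⊥ ≈ (-2.707107, +5.121320); max(|x|,|y|,|x±y|/√2) = 5.535534 > 1.5 ⇒ ∉ W
candidate 7: n = (0, -1, 1, 1) → π⊥ ≈ (+1.414214, -1.000000); max(|x|,|y|,|x±y|/√2) = 1.707107 > 1.5 ⇒ ∉ W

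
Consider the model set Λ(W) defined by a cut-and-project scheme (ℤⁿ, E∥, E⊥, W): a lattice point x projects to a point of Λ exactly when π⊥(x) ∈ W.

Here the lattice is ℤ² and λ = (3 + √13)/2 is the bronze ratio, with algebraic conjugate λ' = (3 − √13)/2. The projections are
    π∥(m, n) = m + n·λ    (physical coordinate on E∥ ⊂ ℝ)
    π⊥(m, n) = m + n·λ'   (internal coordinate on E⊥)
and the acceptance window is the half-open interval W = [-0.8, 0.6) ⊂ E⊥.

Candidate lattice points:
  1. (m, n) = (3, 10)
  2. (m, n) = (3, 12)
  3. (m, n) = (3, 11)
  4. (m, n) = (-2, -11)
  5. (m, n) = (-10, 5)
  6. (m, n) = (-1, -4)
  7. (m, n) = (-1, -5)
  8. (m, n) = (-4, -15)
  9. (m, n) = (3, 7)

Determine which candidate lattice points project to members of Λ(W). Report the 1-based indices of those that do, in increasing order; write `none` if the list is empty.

λ' = (3−√13)/2 ≈ -0.302776.
[1] lift (3,10): star map gives -0.027756; window check -0.8 ≤ -0.027756 < 0.6 is true → IN Λ
[2] lift (3,12): star map gives -0.633308; window check -0.8 ≤ -0.633308 < 0.6 is true → IN Λ
[3] lift (3,11): star map gives -0.330532; window check -0.8 ≤ -0.330532 < 0.6 is true → IN Λ
[4] lift (-2,-11): star map gives 1.330532; window check -0.8 ≤ 1.330532 < 0.6 is false → out
[5] lift (-10,5): star map gives -11.513878; window check -0.8 ≤ -11.513878 < 0.6 is false → out
[6] lift (-1,-4): star map gives 0.211103; window check -0.8 ≤ 0.211103 < 0.6 is true → IN Λ
[7] lift (-1,-5): star map gives 0.513878; window check -0.8 ≤ 0.513878 < 0.6 is true → IN Λ
[8] lift (-4,-15): star map gives 0.541635; window check -0.8 ≤ 0.541635 < 0.6 is true → IN Λ
[9] lift (3,7): star map gives 0.880571; window check -0.8 ≤ 0.880571 < 0.6 is false → out

1, 2, 3, 6, 7, 8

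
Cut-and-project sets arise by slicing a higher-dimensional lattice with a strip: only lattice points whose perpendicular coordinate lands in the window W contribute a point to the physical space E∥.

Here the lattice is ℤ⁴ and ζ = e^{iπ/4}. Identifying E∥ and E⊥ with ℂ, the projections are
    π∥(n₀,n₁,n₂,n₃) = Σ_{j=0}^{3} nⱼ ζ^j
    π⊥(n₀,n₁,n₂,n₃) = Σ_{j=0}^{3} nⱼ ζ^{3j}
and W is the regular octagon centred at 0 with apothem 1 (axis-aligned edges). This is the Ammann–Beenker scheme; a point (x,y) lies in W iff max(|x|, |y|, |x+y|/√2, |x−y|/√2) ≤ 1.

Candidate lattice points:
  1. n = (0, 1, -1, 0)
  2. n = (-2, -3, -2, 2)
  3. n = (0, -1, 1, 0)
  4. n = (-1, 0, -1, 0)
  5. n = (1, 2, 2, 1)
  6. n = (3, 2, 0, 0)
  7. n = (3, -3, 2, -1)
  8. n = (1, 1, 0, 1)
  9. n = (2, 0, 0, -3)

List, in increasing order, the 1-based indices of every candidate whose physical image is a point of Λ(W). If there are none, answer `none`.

π⊥(n) = n₀ + n₁ζ³ + n₂ζ⁶ + n₃ζ⁹ where ζ = e^{iπ/4}.
candidate 1: n = (0, 1, -1, 0) → π⊥ ≈ (-0.70711, +1.70711); max(|x|,|y|,|x±y|/√2) = 1.70711 > 1 ⇒ ∉ W
candidate 2: n = (-2, -3, -2, 2) → π⊥ ≈ (+1.53553, +1.29289); max(|x|,|y|,|x±y|/√2) = 2.00000 > 1 ⇒ ∉ W
candidate 3: n = (0, -1, 1, 0) → π⊥ ≈ (+0.70711, -1.70711); max(|x|,|y|,|x±y|/√2) = 1.70711 > 1 ⇒ ∉ W
candidate 4: n = (-1, 0, -1, 0) → π⊥ ≈ (-1.00000, +1.00000); max(|x|,|y|,|x±y|/√2) = 1.41421 > 1 ⇒ ∉ W
candidate 5: n = (1, 2, 2, 1) → π⊥ ≈ (+0.29289, +0.12132); max(|x|,|y|,|x±y|/√2) = 0.29289 ≤ 1 ⇒ ∈ W
candidate 6: n = (3, 2, 0, 0) → π⊥ ≈ (+1.58579, +1.41421); max(|x|,|y|,|x±y|/√2) = 2.12132 > 1 ⇒ ∉ W
candidate 7: n = (3, -3, 2, -1) → π⊥ ≈ (+4.41421, -4.82843); max(|x|,|y|,|x±y|/√2) = 6.53553 > 1 ⇒ ∉ W
candidate 8: n = (1, 1, 0, 1) → π⊥ ≈ (+1.00000, +1.41421); max(|x|,|y|,|x±y|/√2) = 1.70711 > 1 ⇒ ∉ W
candidate 9: n = (2, 0, 0, -3) → π⊥ ≈ (-0.12132, -2.12132); max(|x|,|y|,|x±y|/√2) = 2.12132 > 1 ⇒ ∉ W

5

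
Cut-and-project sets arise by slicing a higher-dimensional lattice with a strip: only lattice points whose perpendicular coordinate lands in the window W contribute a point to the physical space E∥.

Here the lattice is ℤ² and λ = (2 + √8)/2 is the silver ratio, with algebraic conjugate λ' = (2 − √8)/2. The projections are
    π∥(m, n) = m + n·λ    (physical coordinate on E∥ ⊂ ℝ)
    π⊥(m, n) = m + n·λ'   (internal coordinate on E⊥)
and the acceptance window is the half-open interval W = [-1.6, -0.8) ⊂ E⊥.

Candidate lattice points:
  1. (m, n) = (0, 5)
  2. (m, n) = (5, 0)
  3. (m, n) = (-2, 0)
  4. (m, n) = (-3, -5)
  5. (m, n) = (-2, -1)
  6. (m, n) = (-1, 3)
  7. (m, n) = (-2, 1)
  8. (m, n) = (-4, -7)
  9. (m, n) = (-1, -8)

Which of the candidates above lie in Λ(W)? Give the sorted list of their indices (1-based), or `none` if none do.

Compute λ' = (2−√8)/2 = -0.414214, so π⊥(m,n) = m -0.414214·n.
candidate 1: (m,n)=(0,5) → π∥ = 0+5·λ ≈ 12.071068, π⊥ = 0+5·λ' ≈ -2.071068 ∉ [-1.6, -0.8) ⇒ out
candidate 2: (m,n)=(5,0) → π∥ = 5+0·λ ≈ 5.000000, π⊥ = 5+0·λ' ≈ 5.000000 ∉ [-1.6, -0.8) ⇒ out
candidate 3: (m,n)=(-2,0) → π∥ = -2+0·λ ≈ -2.000000, π⊥ = -2+0·λ' ≈ -2.000000 ∉ [-1.6, -0.8) ⇒ out
candidate 4: (m,n)=(-3,-5) → π∥ = -3-5·λ ≈ -15.071068, π⊥ = -3-5·λ' ≈ -0.928932 ∈ [-1.6, -0.8) ⇒ IN Λ
candidate 5: (m,n)=(-2,-1) → π∥ = -2-1·λ ≈ -4.414214, π⊥ = -2-1·λ' ≈ -1.585786 ∈ [-1.6, -0.8) ⇒ IN Λ
candidate 6: (m,n)=(-1,3) → π∥ = -1+3·λ ≈ 6.242641, π⊥ = -1+3·λ' ≈ -2.242641 ∉ [-1.6, -0.8) ⇒ out
candidate 7: (m,n)=(-2,1) → π∥ = -2+1·λ ≈ 0.414214, π⊥ = -2+1·λ' ≈ -2.414214 ∉ [-1.6, -0.8) ⇒ out
candidate 8: (m,n)=(-4,-7) → π∥ = -4-7·λ ≈ -20.899495, π⊥ = -4-7·λ' ≈ -1.100505 ∈ [-1.6, -0.8) ⇒ IN Λ
candidate 9: (m,n)=(-1,-8) → π∥ = -1-8·λ ≈ -20.313708, π⊥ = -1-8·λ' ≈ 2.313708 ∉ [-1.6, -0.8) ⇒ out

4, 5, 8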